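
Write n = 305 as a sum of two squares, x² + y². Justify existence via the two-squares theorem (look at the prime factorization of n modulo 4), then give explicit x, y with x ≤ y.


Step 1: Factor n = 305 = 5 · 61.
Step 2: Check the mod-4 condition on each prime factor: 5 ≡ 1 (mod 4), exponent 1; 61 ≡ 1 (mod 4), exponent 1.
All primes ≡ 3 (mod 4) appear to even exponent (or don't appear), so by the two-squares theorem n IS expressible as a sum of two squares.
Step 3: Build a representation. Here n = 5 · 61 is a product of primes ≡ 1 (mod 4). Each prime p ≡ 1 (mod 4) is itself a sum of two squares; find a² by testing p − a² for a perfect square:
  5: 5 − 1² = 4 = 2² ⇒ 5 = 1² + 2².
  61: 61 − 1² = 60, 61 − 2² = 57, 61 − 3² = 52, 61 − 4² = 45, 61 − 5² = 36 = 6² ⇒ 61 = 5² + 6².
  Combine using the Brahmagupta–Fibonacci identity (a² + b²)(c² + d²) = (ac − bd)² + (ad + bc)² = (ac + bd)² + (ad − bc)²:
  5 · 61 = 305: from (1² + 2²)(5² + 6²), take (1·5 − 2·6, 1·6 + 2·5) = (5 − 12, 6 + 10) = (-7, 16); dropping signs (only squares matter) gives (7, 16); check 7² + 16² = 49 + 256 = 305 ✓.
Step 4: Order so x ≤ y and verify: 7² + 16² = 49 + 256 = 305 = n. ✓

n = 305 = 7² + 16² (one valid representation with x ≤ y).


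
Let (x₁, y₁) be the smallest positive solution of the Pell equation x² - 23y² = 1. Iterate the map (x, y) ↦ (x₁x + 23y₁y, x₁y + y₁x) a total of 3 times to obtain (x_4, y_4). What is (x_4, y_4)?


Step 1: Find the fundamental solution (x₁, y₁) of x² - 23y² = 1.
  Expand √23 as a continued fraction. a₀ = ⌊√23⌋ = 4; iterate m_{k+1} = d_k·a_k − m_k, d_{k+1} = (23 − m_{k+1}²)/d_k, a_{k+1} = ⌊(a₀ + m_{k+1})/d_{k+1}⌋ (starting m₀ = 0, d₀ = 1), with convergents p_k = a_k·p_{k-1} + p_{k-2}, q_k = a_k·q_{k-1} + q_{k-2} (p₋₁ = 1, q₋₁ = 0):
  k = 0: a₀ = 4; p₀/q₀ = 4/1; p₀² − 23·q₀² = 16 − 23 = -7.
  k = 1: m = 4, d = 7, a = ⌊(4 + 4)/7⌋ = 1; p/q = (1·4 + 1)/(1·1 + 0) = 5/1; p² − 23·q² = 25 − 23 = 2.
  k = 2: m = 3, d = 2, a = ⌊(4 + 3)/2⌋ = 3; p/q = (3·5 + 4)/(3·1 + 1) = 19/4; p² − 23·q² = 361 − 368 = -7.
  k = 3: m = 3, d = 7, a = ⌊(4 + 3)/7⌋ = 1; p/q = (1·19 + 5)/(1·4 + 1) = 24/5; p² − 23·q² = 576 − 575 = 1.
  The first convergent with p² − 23·q² = 1 gives the fundamental solution (x₁, y₁) = (24, 5).
Step 2: Apply the recurrence (x_{n+1}, y_{n+1}) = (x₁x_n + 23y₁y_n, x₁y_n + y₁x_n) repeatedly.
  From (x_1, y_1) = (24, 5): x_2 = 24·24 + 23·5·5 = 1151; y_2 = 24·5 + 5·24 = 240.
  From (x_2, y_2) = (1151, 240): x_3 = 24·1151 + 23·5·240 = 55224; y_3 = 24·240 + 5·1151 = 11515.
  From (x_3, y_3) = (55224, 11515): x_4 = 24·55224 + 23·5·11515 = 2649601; y_4 = 24·11515 + 5·55224 = 552480.
Step 3: Verify x_4² - 23·y_4² = 7020385459201 - 7020385459200 = 1 (should be 1). ✓

(x_1, y_1) = (24, 5); (x_4, y_4) = (2649601, 552480).


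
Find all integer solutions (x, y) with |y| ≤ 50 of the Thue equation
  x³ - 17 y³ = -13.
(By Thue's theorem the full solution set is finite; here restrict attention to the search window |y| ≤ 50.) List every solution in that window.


The equation is x³ - 17y³ = -13. For fixed y, x³ = 17·y³ − 13, so a solution requires the RHS to be a perfect cube.
Strategy: iterate y from -50 to 50, compute RHS = 17·y³ − 13, and check whether it is a (positive or negative) perfect cube.
Check small values of y:
  y = 0: RHS = -13 is not a perfect cube.
  y = 1: RHS = 4 is not a perfect cube.
  y = -1: RHS = -30 is not a perfect cube.
  y = 2: RHS = 123 is not a perfect cube.
  y = -2: RHS = -149 is not a perfect cube.
  y = 3: RHS = 446 is not a perfect cube.
  y = -3: RHS = -472 is not a perfect cube.
Continuing the search up to |y| = 50 finds no solutions either.
No (x, y) in the scanned range satisfies the equation.

No integer solutions with |y| ≤ 50.


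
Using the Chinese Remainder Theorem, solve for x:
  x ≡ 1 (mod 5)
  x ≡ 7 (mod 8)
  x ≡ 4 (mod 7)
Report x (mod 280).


Moduli 5, 8, 7 are pairwise coprime; by CRT there is a unique solution modulo M = 5 · 8 · 7 = 280.
Solve pairwise, accumulating the modulus:
  Start with x ≡ 1 (mod 5).
  Combine with x ≡ 7 (mod 8): since gcd(5, 8) = 1, we get a unique residue mod 40.
    Write x = 1 + 5·t and substitute into x ≡ 7 (mod 8): 5·t ≡ 7 − 1 = 6 (mod 8).
    The inverse of 5 mod 8 is 5 (since 5·5 = 25 = 3·8 + 1), so t ≡ 5·6 = 30 ≡ 6 (mod 8).
    Then x = 1 + 5·6 = 31, valid modulo lcm(5, 8) = 40: x ≡ 31 (mod 40).
  Combine with x ≡ 4 (mod 7): since gcd(40, 7) = 1, we get a unique residue mod 280.
    Write x = 31 + 40·t and substitute into x ≡ 4 (mod 7): 40·t ≡ 4 − 31 = -27 (mod 7).
    Reduce coefficients mod 7: 5·t ≡ 1 (mod 7).
    The inverse of 5 mod 7 is 3 (since 5·3 = 15 = 2·7 + 1), so t ≡ 3·1 = 3 ≡ 3 (mod 7).
    Then x = 31 + 40·3 = 151, valid modulo lcm(40, 7) = 280: x ≡ 151 (mod 280).
Verify: 151 mod 5 = 1 ✓, 151 mod 8 = 7 ✓, 151 mod 7 = 4 ✓.

x ≡ 151 (mod 280).


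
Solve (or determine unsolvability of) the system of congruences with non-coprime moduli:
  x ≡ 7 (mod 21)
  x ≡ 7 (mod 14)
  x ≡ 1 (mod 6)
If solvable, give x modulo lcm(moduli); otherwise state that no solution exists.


Moduli 21, 14, 6 are not pairwise coprime, so CRT works modulo lcm(m_i) when all pairwise compatibility conditions hold.
Pairwise compatibility: gcd(m_i, m_j) must divide a_i - a_j for every pair.
Merge one congruence at a time:
  Start: x ≡ 7 (mod 21).
  Combine with x ≡ 7 (mod 14): gcd(21, 14) = 7; 7 - 7 = 0, which IS divisible by 7, so compatible.
    Write x = 7 + 21·t and substitute into x ≡ 7 (mod 14): 21·t ≡ 7 − 7 = 0 (mod 14).
    Divide the congruence (and modulus) by g = 7: 3·t ≡ 0 (mod 2).
    Reduce coefficients mod 2: 1·t ≡ 0 (mod 2).
    So t ≡ 0 (mod 2).
    Then x = 7 + 21·0 = 7, valid modulo lcm(21, 14) = 42: x ≡ 7 (mod 42).
  Combine with x ≡ 1 (mod 6): gcd(42, 6) = 6; 1 - 7 = -6, which IS divisible by 6, so compatible.
    Write x = 7 + 42·t and substitute into x ≡ 1 (mod 6): 42·t ≡ 1 − 7 = -6 (mod 6).
    Divide the congruence (and modulus) by g = 6: 7·t ≡ -1 (mod 1).
    Modulo 1 every t works; take t = 0.
    Then x = 7 + 42·0 = 7, valid modulo lcm(42, 6) = 42: x ≡ 7 (mod 42).
Verify: 7 mod 21 = 7, 7 mod 14 = 7, 7 mod 6 = 1.

x ≡ 7 (mod 42).


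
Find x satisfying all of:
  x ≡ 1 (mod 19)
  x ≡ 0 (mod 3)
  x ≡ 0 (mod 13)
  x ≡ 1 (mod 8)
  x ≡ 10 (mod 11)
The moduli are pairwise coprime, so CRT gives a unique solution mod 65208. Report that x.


Product of moduli M = 19 · 3 · 13 · 8 · 11 = 65208.
Merge one congruence at a time:
  Start: x ≡ 1 (mod 19).
  Combine with x ≡ 0 (mod 3); new modulus lcm = 57.
    Write x = 1 + 19·t and substitute into x ≡ 0 (mod 3): 19·t ≡ 0 − 1 = -1 (mod 3).
    Reduce coefficients mod 3: 1·t ≡ 2 (mod 3).
    So t ≡ 2 (mod 3).
    Then x = 1 + 19·2 = 39, valid modulo lcm(19, 3) = 57: x ≡ 39 (mod 57).
  Combine with x ≡ 0 (mod 13); new modulus lcm = 741.
    Write x = 39 + 57·t and substitute into x ≡ 0 (mod 13): 57·t ≡ 0 − 39 = -39 (mod 13).
    Reduce coefficients mod 13: 5·t ≡ 0 (mod 13).
    The inverse of 5 mod 13 is 8 (since 5·8 = 40 = 3·13 + 1), so t ≡ 8·0 = 0 ≡ 0 (mod 13).
    Then x = 39 + 57·0 = 39, valid modulo lcm(57, 13) = 741: x ≡ 39 (mod 741).
  Combine with x ≡ 1 (mod 8); new modulus lcm = 5928.
    Write x = 39 + 741·t and substitute into x ≡ 1 (mod 8): 741·t ≡ 1 − 39 = -38 (mod 8).
    Reduce coefficients mod 8: 5·t ≡ 2 (mod 8).
    The inverse of 5 mod 8 is 5 (since 5·5 = 25 = 3·8 + 1), so t ≡ 5·2 = 10 ≡ 2 (mod 8).
    Then x = 39 + 741·2 = 1521, valid modulo lcm(741, 8) = 5928: x ≡ 1521 (mod 5928).
  Combine with x ≡ 10 (mod 11); new modulus lcm = 65208.
    Write x = 1521 + 5928·t and substitute into x ≡ 10 (mod 11): 5928·t ≡ 10 − 1521 = -1511 (mod 11).
    Reduce coefficients mod 11: 10·t ≡ 7 (mod 11).
    The inverse of 10 mod 11 is 10 (since 10·10 = 100 = 9·11 + 1), so t ≡ 10·7 = 70 ≡ 4 (mod 11).
    Then x = 1521 + 5928·4 = 25233, valid modulo lcm(5928, 11) = 65208: x ≡ 25233 (mod 65208).
Verify against each original: 25233 mod 19 = 1, 25233 mod 3 = 0, 25233 mod 13 = 0, 25233 mod 8 = 1, 25233 mod 11 = 10.

x ≡ 25233 (mod 65208).


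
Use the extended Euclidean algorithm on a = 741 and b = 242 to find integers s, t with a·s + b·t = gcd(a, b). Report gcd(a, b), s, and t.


Euclidean algorithm on (741, 242) — divide until remainder is 0:
  741 = 3 · 242 + 15
  242 = 16 · 15 + 2
  15 = 7 · 2 + 1
  2 = 2 · 1 + 0
gcd(741, 242) = 1.
Track Bezout coefficients alongside the remainders: start with r₀ = 741 = a·1 + b·0 (s = 1, t = 0) and r₁ = 242 = a·0 + b·1 (s = 0, t = 1); each new remainder r_{k+1} = r_{k-1} − q_k·r_k inherits s_{k+1} = s_{k-1} − q_k·s_k, t_{k+1} = t_{k-1} − q_k·t_k, so r_k = a·s_k + b·t_k at every step:
  q = 3: r = 15, s = 1 − 3·0 = 1, t = 0 − 3·1 = -3  (check: 741·1 + 242·(-3) = 15)
  q = 16: r = 2, s = 0 − 16·1 = -16, t = 1 − 16·(-3) = 49  (check: 741·(-16) + 242·49 = 2)
  q = 7: r = 1, s = 1 − 7·(-16) = 113, t = -3 − 7·49 = -346  (check: 741·113 + 242·(-346) = 1)
The row with r = 1 (the gcd) gives the Bezout coefficients s = 113, t = -346.
Result: 741 · (113) + 242 · (-346) = 1.

gcd(741, 242) = 1; s = 113, t = -346 (check: 741·113 + 242·(-346) = 1).


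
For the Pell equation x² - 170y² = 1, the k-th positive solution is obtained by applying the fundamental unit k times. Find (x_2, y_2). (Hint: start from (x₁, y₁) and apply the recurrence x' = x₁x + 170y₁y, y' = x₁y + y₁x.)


Step 1: Find the fundamental solution (x₁, y₁) of x² - 170y² = 1.
  Expand √170 as a continued fraction. a₀ = ⌊√170⌋ = 13; iterate m_{k+1} = d_k·a_k − m_k, d_{k+1} = (170 − m_{k+1}²)/d_k, a_{k+1} = ⌊(a₀ + m_{k+1})/d_{k+1}⌋ (starting m₀ = 0, d₀ = 1), with convergents p_k = a_k·p_{k-1} + p_{k-2}, q_k = a_k·q_{k-1} + q_{k-2} (p₋₁ = 1, q₋₁ = 0):
  k = 0: a₀ = 13; p₀/q₀ = 13/1; p₀² − 170·q₀² = 169 − 170 = -1.
  k = 1: m = 13, d = 1, a = ⌊(13 + 13)/1⌋ = 26; p/q = (26·13 + 1)/(26·1 + 0) = 339/26; p² − 170·q² = 114921 − 114920 = 1.
  The first convergent with p² − 170·q² = 1 gives the fundamental solution (x₁, y₁) = (339, 26).
Step 2: Apply the recurrence (x_{n+1}, y_{n+1}) = (x₁x_n + 170y₁y_n, x₁y_n + y₁x_n) repeatedly.
  From (x_1, y_1) = (339, 26): x_2 = 339·339 + 170·26·26 = 229841; y_2 = 339·26 + 26·339 = 17628.
Step 3: Verify x_2² - 170·y_2² = 52826885281 - 52826885280 = 1 (should be 1). ✓

(x_1, y_1) = (339, 26); (x_2, y_2) = (229841, 17628).


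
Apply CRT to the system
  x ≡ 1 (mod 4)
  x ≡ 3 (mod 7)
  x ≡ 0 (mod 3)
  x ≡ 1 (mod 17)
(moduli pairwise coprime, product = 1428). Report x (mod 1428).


Product of moduli M = 4 · 7 · 3 · 17 = 1428.
Merge one congruence at a time:
  Start: x ≡ 1 (mod 4).
  Combine with x ≡ 3 (mod 7); new modulus lcm = 28.
    Write x = 1 + 4·t and substitute into x ≡ 3 (mod 7): 4·t ≡ 3 − 1 = 2 (mod 7).
    The inverse of 4 mod 7 is 2 (since 4·2 = 8 = 1·7 + 1), so t ≡ 2·2 = 4 ≡ 4 (mod 7).
    Then x = 1 + 4·4 = 17, valid modulo lcm(4, 7) = 28: x ≡ 17 (mod 28).
  Combine with x ≡ 0 (mod 3); new modulus lcm = 84.
    Write x = 17 + 28·t and substitute into x ≡ 0 (mod 3): 28·t ≡ 0 − 17 = -17 (mod 3).
    Reduce coefficients mod 3: 1·t ≡ 1 (mod 3).
    So t ≡ 1 (mod 3).
    Then x = 17 + 28·1 = 45, valid modulo lcm(28, 3) = 84: x ≡ 45 (mod 84).
  Combine with x ≡ 1 (mod 17); new modulus lcm = 1428.
    Write x = 45 + 84·t and substitute into x ≡ 1 (mod 17): 84·t ≡ 1 − 45 = -44 (mod 17).
    Reduce coefficients mod 17: 16·t ≡ 7 (mod 17).
    The inverse of 16 mod 17 is 16 (since 16·16 = 256 = 15·17 + 1), so t ≡ 16·7 = 112 ≡ 10 (mod 17).
    Then x = 45 + 84·10 = 885, valid modulo lcm(84, 17) = 1428: x ≡ 885 (mod 1428).
Verify against each original: 885 mod 4 = 1, 885 mod 7 = 3, 885 mod 3 = 0, 885 mod 17 = 1.

x ≡ 885 (mod 1428).


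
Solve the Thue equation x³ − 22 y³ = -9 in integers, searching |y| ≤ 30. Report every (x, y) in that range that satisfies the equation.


The equation is x³ - 22y³ = -9. For fixed y, x³ = 22·y³ − 9, so a solution requires the RHS to be a perfect cube.
Strategy: iterate y from -30 to 30, compute RHS = 22·y³ − 9, and check whether it is a (positive or negative) perfect cube.
Check small values of y:
  y = 0: RHS = -9 is not a perfect cube.
  y = 1: RHS = 13 is not a perfect cube.
  y = -1: RHS = -31 is not a perfect cube.
  y = 2: RHS = 167 is not a perfect cube.
  y = -2: RHS = -185 is not a perfect cube.
  y = 3: RHS = 585 is not a perfect cube.
  y = -3: RHS = -603 is not a perfect cube.
Continuing the search up to |y| = 30 finds no solutions either.
No (x, y) in the scanned range satisfies the equation.

No integer solutions with |y| ≤ 30.


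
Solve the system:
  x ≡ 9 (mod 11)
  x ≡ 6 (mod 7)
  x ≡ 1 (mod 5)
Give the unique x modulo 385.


Moduli 11, 7, 5 are pairwise coprime; by CRT there is a unique solution modulo M = 11 · 7 · 5 = 385.
Solve pairwise, accumulating the modulus:
  Start with x ≡ 9 (mod 11).
  Combine with x ≡ 6 (mod 7): since gcd(11, 7) = 1, we get a unique residue mod 77.
    Write x = 9 + 11·t and substitute into x ≡ 6 (mod 7): 11·t ≡ 6 − 9 = -3 (mod 7).
    Reduce coefficients mod 7: 4·t ≡ 4 (mod 7).
    The inverse of 4 mod 7 is 2 (since 4·2 = 8 = 1·7 + 1), so t ≡ 2·4 = 8 ≡ 1 (mod 7).
    Then x = 9 + 11·1 = 20, valid modulo lcm(11, 7) = 77: x ≡ 20 (mod 77).
  Combine with x ≡ 1 (mod 5): since gcd(77, 5) = 1, we get a unique residue mod 385.
    Write x = 20 + 77·t and substitute into x ≡ 1 (mod 5): 77·t ≡ 1 − 20 = -19 (mod 5).
    Reduce coefficients mod 5: 2·t ≡ 1 (mod 5).
    The inverse of 2 mod 5 is 3 (since 2·3 = 6 = 1·5 + 1), so t ≡ 3·1 = 3 ≡ 3 (mod 5).
    Then x = 20 + 77·3 = 251, valid modulo lcm(77, 5) = 385: x ≡ 251 (mod 385).
Verify: 251 mod 11 = 9 ✓, 251 mod 7 = 6 ✓, 251 mod 5 = 1 ✓.

x ≡ 251 (mod 385).


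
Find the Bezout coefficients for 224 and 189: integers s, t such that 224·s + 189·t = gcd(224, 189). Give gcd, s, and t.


Euclidean algorithm on (224, 189) — divide until remainder is 0:
  224 = 1 · 189 + 35
  189 = 5 · 35 + 14
  35 = 2 · 14 + 7
  14 = 2 · 7 + 0
gcd(224, 189) = 7.
Track Bezout coefficients alongside the remainders: start with r₀ = 224 = a·1 + b·0 (s = 1, t = 0) and r₁ = 189 = a·0 + b·1 (s = 0, t = 1); each new remainder r_{k+1} = r_{k-1} − q_k·r_k inherits s_{k+1} = s_{k-1} − q_k·s_k, t_{k+1} = t_{k-1} − q_k·t_k, so r_k = a·s_k + b·t_k at every step:
  q = 1: r = 35, s = 1 − 1·0 = 1, t = 0 − 1·1 = -1  (check: 224·1 + 189·(-1) = 35)
  q = 5: r = 14, s = 0 − 5·1 = -5, t = 1 − 5·(-1) = 6  (check: 224·(-5) + 189·6 = 14)
  q = 2: r = 7, s = 1 − 2·(-5) = 11, t = -1 − 2·6 = -13  (check: 224·11 + 189·(-13) = 7)
The row with r = 7 (the gcd) gives the Bezout coefficients s = 11, t = -13.
Result: 224 · (11) + 189 · (-13) = 7.

gcd(224, 189) = 7; s = 11, t = -13 (check: 224·11 + 189·(-13) = 7).


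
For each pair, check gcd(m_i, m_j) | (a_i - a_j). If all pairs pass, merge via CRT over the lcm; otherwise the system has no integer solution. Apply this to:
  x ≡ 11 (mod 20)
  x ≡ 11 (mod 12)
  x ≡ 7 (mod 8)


Moduli 20, 12, 8 are not pairwise coprime, so CRT works modulo lcm(m_i) when all pairwise compatibility conditions hold.
Pairwise compatibility: gcd(m_i, m_j) must divide a_i - a_j for every pair.
Merge one congruence at a time:
  Start: x ≡ 11 (mod 20).
  Combine with x ≡ 11 (mod 12): gcd(20, 12) = 4; 11 - 11 = 0, which IS divisible by 4, so compatible.
    Write x = 11 + 20·t and substitute into x ≡ 11 (mod 12): 20·t ≡ 11 − 11 = 0 (mod 12).
    Divide the congruence (and modulus) by g = 4: 5·t ≡ 0 (mod 3).
    Reduce coefficients mod 3: 2·t ≡ 0 (mod 3).
    The inverse of 2 mod 3 is 2 (since 2·2 = 4 = 1·3 + 1), so t ≡ 2·0 = 0 ≡ 0 (mod 3).
    Then x = 11 + 20·0 = 11, valid modulo lcm(20, 12) = 60: x ≡ 11 (mod 60).
  Combine with x ≡ 7 (mod 8): gcd(60, 8) = 4; 7 - 11 = -4, which IS divisible by 4, so compatible.
    Write x = 11 + 60·t and substitute into x ≡ 7 (mod 8): 60·t ≡ 7 − 11 = -4 (mod 8).
    Divide the congruence (and modulus) by g = 4: 15·t ≡ -1 (mod 2).
    Reduce coefficients mod 2: 1·t ≡ 1 (mod 2).
    So t ≡ 1 (mod 2).
    Then x = 11 + 60·1 = 71, valid modulo lcm(60, 8) = 120: x ≡ 71 (mod 120).
Verify: 71 mod 20 = 11, 71 mod 12 = 11, 71 mod 8 = 7.

x ≡ 71 (mod 120).


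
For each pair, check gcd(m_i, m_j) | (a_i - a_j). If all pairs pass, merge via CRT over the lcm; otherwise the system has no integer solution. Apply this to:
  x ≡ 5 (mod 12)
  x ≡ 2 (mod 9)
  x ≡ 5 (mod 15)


Moduli 12, 9, 15 are not pairwise coprime, so CRT works modulo lcm(m_i) when all pairwise compatibility conditions hold.
Pairwise compatibility: gcd(m_i, m_j) must divide a_i - a_j for every pair.
Merge one congruence at a time:
  Start: x ≡ 5 (mod 12).
  Combine with x ≡ 2 (mod 9): gcd(12, 9) = 3; 2 - 5 = -3, which IS divisible by 3, so compatible.
    Write x = 5 + 12·t and substitute into x ≡ 2 (mod 9): 12·t ≡ 2 − 5 = -3 (mod 9).
    Divide the congruence (and modulus) by g = 3: 4·t ≡ -1 (mod 3).
    Reduce coefficients mod 3: 1·t ≡ 2 (mod 3).
    So t ≡ 2 (mod 3).
    Then x = 5 + 12·2 = 29, valid modulo lcm(12, 9) = 36: x ≡ 29 (mod 36).
  Combine with x ≡ 5 (mod 15): gcd(36, 15) = 3; 5 - 29 = -24, which IS divisible by 3, so compatible.
    Write x = 29 + 36·t and substitute into x ≡ 5 (mod 15): 36·t ≡ 5 − 29 = -24 (mod 15).
    Divide the congruence (and modulus) by g = 3: 12·t ≡ -8 (mod 5).
    Reduce coefficients mod 5: 2·t ≡ 2 (mod 5).
    The inverse of 2 mod 5 is 3 (since 2·3 = 6 = 1·5 + 1), so t ≡ 3·2 = 6 ≡ 1 (mod 5).
    Then x = 29 + 36·1 = 65, valid modulo lcm(36, 15) = 180: x ≡ 65 (mod 180).
Verify: 65 mod 12 = 5, 65 mod 9 = 2, 65 mod 15 = 5.

x ≡ 65 (mod 180).


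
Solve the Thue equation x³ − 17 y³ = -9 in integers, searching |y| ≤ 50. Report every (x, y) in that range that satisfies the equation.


The equation is x³ - 17y³ = -9. For fixed y, x³ = 17·y³ − 9, so a solution requires the RHS to be a perfect cube.
Strategy: iterate y from -50 to 50, compute RHS = 17·y³ − 9, and check whether it is a (positive or negative) perfect cube.
Check small values of y:
  y = 0: RHS = -9 is not a perfect cube.
  y = 1: RHS = 8 = (2)³ ⇒ x = 2 works.
  y = -1: RHS = -26 is not a perfect cube.
  y = 2: RHS = 127 is not a perfect cube.
  y = -2: RHS = -145 is not a perfect cube.
  y = 3: RHS = 450 is not a perfect cube.
  y = -3: RHS = -468 is not a perfect cube.
Continuing the search up to |y| = 50 finds no further solutions beyond those listed.
Collected solutions: (2, 1).

Solutions (with |y| ≤ 50): (2, 1).


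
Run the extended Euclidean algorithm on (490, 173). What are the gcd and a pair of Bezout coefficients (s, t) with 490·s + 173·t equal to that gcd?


Euclidean algorithm on (490, 173) — divide until remainder is 0:
  490 = 2 · 173 + 144
  173 = 1 · 144 + 29
  144 = 4 · 29 + 28
  29 = 1 · 28 + 1
  28 = 28 · 1 + 0
gcd(490, 173) = 1.
Track Bezout coefficients alongside the remainders: start with r₀ = 490 = a·1 + b·0 (s = 1, t = 0) and r₁ = 173 = a·0 + b·1 (s = 0, t = 1); each new remainder r_{k+1} = r_{k-1} − q_k·r_k inherits s_{k+1} = s_{k-1} − q_k·s_k, t_{k+1} = t_{k-1} − q_k·t_k, so r_k = a·s_k + b·t_k at every step:
  q = 2: r = 144, s = 1 − 2·0 = 1, t = 0 − 2·1 = -2  (check: 490·1 + 173·(-2) = 144)
  q = 1: r = 29, s = 0 − 1·1 = -1, t = 1 − 1·(-2) = 3  (check: 490·(-1) + 173·3 = 29)
  q = 4: r = 28, s = 1 − 4·(-1) = 5, t = -2 − 4·3 = -14  (check: 490·5 + 173·(-14) = 28)
  q = 1: r = 1, s = -1 − 1·5 = -6, t = 3 − 1·(-14) = 17  (check: 490·(-6) + 173·17 = 1)
The row with r = 1 (the gcd) gives the Bezout coefficients s = -6, t = 17.
Result: 490 · (-6) + 173 · (17) = 1.

gcd(490, 173) = 1; s = -6, t = 17 (check: 490·(-6) + 173·17 = 1).


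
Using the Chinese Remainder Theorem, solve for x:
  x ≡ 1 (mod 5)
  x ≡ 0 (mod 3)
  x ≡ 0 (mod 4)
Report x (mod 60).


Moduli 5, 3, 4 are pairwise coprime; by CRT there is a unique solution modulo M = 5 · 3 · 4 = 60.
Solve pairwise, accumulating the modulus:
  Start with x ≡ 1 (mod 5).
  Combine with x ≡ 0 (mod 3): since gcd(5, 3) = 1, we get a unique residue mod 15.
    Write x = 1 + 5·t and substitute into x ≡ 0 (mod 3): 5·t ≡ 0 − 1 = -1 (mod 3).
    Reduce coefficients mod 3: 2·t ≡ 2 (mod 3).
    The inverse of 2 mod 3 is 2 (since 2·2 = 4 = 1·3 + 1), so t ≡ 2·2 = 4 ≡ 1 (mod 3).
    Then x = 1 + 5·1 = 6, valid modulo lcm(5, 3) = 15: x ≡ 6 (mod 15).
  Combine with x ≡ 0 (mod 4): since gcd(15, 4) = 1, we get a unique residue mod 60.
    Write x = 6 + 15·t and substitute into x ≡ 0 (mod 4): 15·t ≡ 0 − 6 = -6 (mod 4).
    Reduce coefficients mod 4: 3·t ≡ 2 (mod 4).
    The inverse of 3 mod 4 is 3 (since 3·3 = 9 = 2·4 + 1), so t ≡ 3·2 = 6 ≡ 2 (mod 4).
    Then x = 6 + 15·2 = 36, valid modulo lcm(15, 4) = 60: x ≡ 36 (mod 60).
Verify: 36 mod 5 = 1 ✓, 36 mod 3 = 0 ✓, 36 mod 4 = 0 ✓.

x ≡ 36 (mod 60).


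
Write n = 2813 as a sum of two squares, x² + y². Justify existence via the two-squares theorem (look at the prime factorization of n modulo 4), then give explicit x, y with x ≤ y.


Step 1: Factor n = 2813 = 29 · 97.
Step 2: Check the mod-4 condition on each prime factor: 29 ≡ 1 (mod 4), exponent 1; 97 ≡ 1 (mod 4), exponent 1.
All primes ≡ 3 (mod 4) appear to even exponent (or don't appear), so by the two-squares theorem n IS expressible as a sum of two squares.
Step 3: Build a representation. Here n = 29 · 97 is a product of primes ≡ 1 (mod 4). Each prime p ≡ 1 (mod 4) is itself a sum of two squares; find a² by testing p − a² for a perfect square:
  29: 29 − 1² = 28, 29 − 2² = 25 = 5² ⇒ 29 = 2² + 5².
  97: 97 − 1² = 96, 97 − 2² = 93, 97 − 3² = 88, 97 − 4² = 81 = 9² ⇒ 97 = 4² + 9².
  Combine using the Brahmagupta–Fibonacci identity (a² + b²)(c² + d²) = (ac − bd)² + (ad + bc)² = (ac + bd)² + (ad − bc)²:
  29 · 97 = 2813: from (2² + 5²)(4² + 9²), take (2·4 − 5·9, 2·9 + 5·4) = (8 − 45, 18 + 20) = (-37, 38); dropping signs (only squares matter) gives (37, 38); check 37² + 38² = 1369 + 1444 = 2813 ✓.
Step 4: Order so x ≤ y and verify: 37² + 38² = 1369 + 1444 = 2813 = n. ✓

n = 2813 = 37² + 38² (one valid representation with x ≤ y).


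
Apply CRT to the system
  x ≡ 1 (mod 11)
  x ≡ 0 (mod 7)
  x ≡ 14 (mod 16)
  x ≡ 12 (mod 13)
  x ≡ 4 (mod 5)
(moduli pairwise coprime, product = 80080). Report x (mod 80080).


Product of moduli M = 11 · 7 · 16 · 13 · 5 = 80080.
Merge one congruence at a time:
  Start: x ≡ 1 (mod 11).
  Combine with x ≡ 0 (mod 7); new modulus lcm = 77.
    Write x = 1 + 11·t and substitute into x ≡ 0 (mod 7): 11·t ≡ 0 − 1 = -1 (mod 7).
    Reduce coefficients mod 7: 4·t ≡ 6 (mod 7).
    The inverse of 4 mod 7 is 2 (since 4·2 = 8 = 1·7 + 1), so t ≡ 2·6 = 12 ≡ 5 (mod 7).
    Then x = 1 + 11·5 = 56, valid modulo lcm(11, 7) = 77: x ≡ 56 (mod 77).
  Combine with x ≡ 14 (mod 16); new modulus lcm = 1232.
    Write x = 56 + 77·t and substitute into x ≡ 14 (mod 16): 77·t ≡ 14 − 56 = -42 (mod 16).
    Reduce coefficients mod 16: 13·t ≡ 6 (mod 16).
    The inverse of 13 mod 16 is 5 (since 13·5 = 65 = 4·16 + 1), so t ≡ 5·6 = 30 ≡ 14 (mod 16).
    Then x = 56 + 77·14 = 1134, valid modulo lcm(77, 16) = 1232: x ≡ 1134 (mod 1232).
  Combine with x ≡ 12 (mod 13); new modulus lcm = 16016.
    Write x = 1134 + 1232·t and substitute into x ≡ 12 (mod 13): 1232·t ≡ 12 − 1134 = -1122 (mod 13).
    Reduce coefficients mod 13: 10·t ≡ 9 (mod 13).
    The inverse of 10 mod 13 is 4 (since 10·4 = 40 = 3·13 + 1), so t ≡ 4·9 = 36 ≡ 10 (mod 13).
    Then x = 1134 + 1232·10 = 13454, valid modulo lcm(1232, 13) = 16016: x ≡ 13454 (mod 16016).
  Combine with x ≡ 4 (mod 5); new modulus lcm = 80080.
    Write x = 13454 + 16016·t and substitute into x ≡ 4 (mod 5): 16016·t ≡ 4 − 13454 = -13450 (mod 5).
    Reduce coefficients mod 5: 1·t ≡ 0 (mod 5).
    So t ≡ 0 (mod 5).
    Then x = 13454 + 16016·0 = 13454, valid modulo lcm(16016, 5) = 80080: x ≡ 13454 (mod 80080).
Verify against each original: 13454 mod 11 = 1, 13454 mod 7 = 0, 13454 mod 16 = 14, 13454 mod 13 = 12, 13454 mod 5 = 4.

x ≡ 13454 (mod 80080).


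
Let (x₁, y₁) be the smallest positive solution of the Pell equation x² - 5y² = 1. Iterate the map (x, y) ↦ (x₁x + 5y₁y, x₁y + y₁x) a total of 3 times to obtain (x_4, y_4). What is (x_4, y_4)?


Step 1: Find the fundamental solution (x₁, y₁) of x² - 5y² = 1.
  Expand √5 as a continued fraction. a₀ = ⌊√5⌋ = 2; iterate m_{k+1} = d_k·a_k − m_k, d_{k+1} = (5 − m_{k+1}²)/d_k, a_{k+1} = ⌊(a₀ + m_{k+1})/d_{k+1}⌋ (starting m₀ = 0, d₀ = 1), with convergents p_k = a_k·p_{k-1} + p_{k-2}, q_k = a_k·q_{k-1} + q_{k-2} (p₋₁ = 1, q₋₁ = 0):
  k = 0: a₀ = 2; p₀/q₀ = 2/1; p₀² − 5·q₀² = 4 − 5 = -1.
  k = 1: m = 2, d = 1, a = ⌊(2 + 2)/1⌋ = 4; p/q = (4·2 + 1)/(4·1 + 0) = 9/4; p² − 5·q² = 81 − 80 = 1.
  The first convergent with p² − 5·q² = 1 gives the fundamental solution (x₁, y₁) = (9, 4).
Step 2: Apply the recurrence (x_{n+1}, y_{n+1}) = (x₁x_n + 5y₁y_n, x₁y_n + y₁x_n) repeatedly.
  From (x_1, y_1) = (9, 4): x_2 = 9·9 + 5·4·4 = 161; y_2 = 9·4 + 4·9 = 72.
  From (x_2, y_2) = (161, 72): x_3 = 9·161 + 5·4·72 = 2889; y_3 = 9·72 + 4·161 = 1292.
  From (x_3, y_3) = (2889, 1292): x_4 = 9·2889 + 5·4·1292 = 51841; y_4 = 9·1292 + 4·2889 = 23184.
Step 3: Verify x_4² - 5·y_4² = 2687489281 - 2687489280 = 1 (should be 1). ✓

(x_1, y_1) = (9, 4); (x_4, y_4) = (51841, 23184).


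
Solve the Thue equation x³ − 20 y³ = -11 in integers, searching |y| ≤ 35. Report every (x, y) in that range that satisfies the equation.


The equation is x³ - 20y³ = -11. For fixed y, x³ = 20·y³ − 11, so a solution requires the RHS to be a perfect cube.
Strategy: iterate y from -35 to 35, compute RHS = 20·y³ − 11, and check whether it is a (positive or negative) perfect cube.
Check small values of y:
  y = 0: RHS = -11 is not a perfect cube.
  y = 1: RHS = 9 is not a perfect cube.
  y = -1: RHS = -31 is not a perfect cube.
  y = 2: RHS = 149 is not a perfect cube.
  y = -2: RHS = -171 is not a perfect cube.
  y = 3: RHS = 529 is not a perfect cube.
  y = -3: RHS = -551 is not a perfect cube.
Continuing the search up to |y| = 35 finds no solutions either.
No (x, y) in the scanned range satisfies the equation.

No integer solutions with |y| ≤ 35.


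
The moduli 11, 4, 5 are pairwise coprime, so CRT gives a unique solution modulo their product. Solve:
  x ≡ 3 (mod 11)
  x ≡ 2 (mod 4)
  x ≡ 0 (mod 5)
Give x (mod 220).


Moduli 11, 4, 5 are pairwise coprime; by CRT there is a unique solution modulo M = 11 · 4 · 5 = 220.
Solve pairwise, accumulating the modulus:
  Start with x ≡ 3 (mod 11).
  Combine with x ≡ 2 (mod 4): since gcd(11, 4) = 1, we get a unique residue mod 44.
    Write x = 3 + 11·t and substitute into x ≡ 2 (mod 4): 11·t ≡ 2 − 3 = -1 (mod 4).
    Reduce coefficients mod 4: 3·t ≡ 3 (mod 4).
    The inverse of 3 mod 4 is 3 (since 3·3 = 9 = 2·4 + 1), so t ≡ 3·3 = 9 ≡ 1 (mod 4).
    Then x = 3 + 11·1 = 14, valid modulo lcm(11, 4) = 44: x ≡ 14 (mod 44).
  Combine with x ≡ 0 (mod 5): since gcd(44, 5) = 1, we get a unique residue mod 220.
    Write x = 14 + 44·t and substitute into x ≡ 0 (mod 5): 44·t ≡ 0 − 14 = -14 (mod 5).
    Reduce coefficients mod 5: 4·t ≡ 1 (mod 5).
    The inverse of 4 mod 5 is 4 (since 4·4 = 16 = 3·5 + 1), so t ≡ 4·1 = 4 ≡ 4 (mod 5).
    Then x = 14 + 44·4 = 190, valid modulo lcm(44, 5) = 220: x ≡ 190 (mod 220).
Verify: 190 mod 11 = 3 ✓, 190 mod 4 = 2 ✓, 190 mod 5 = 0 ✓.

x ≡ 190 (mod 220).


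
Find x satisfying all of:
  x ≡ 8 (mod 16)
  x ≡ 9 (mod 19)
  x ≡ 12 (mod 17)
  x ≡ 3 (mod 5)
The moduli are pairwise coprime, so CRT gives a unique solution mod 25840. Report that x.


Product of moduli M = 16 · 19 · 17 · 5 = 25840.
Merge one congruence at a time:
  Start: x ≡ 8 (mod 16).
  Combine with x ≡ 9 (mod 19); new modulus lcm = 304.
    Write x = 8 + 16·t and substitute into x ≡ 9 (mod 19): 16·t ≡ 9 − 8 = 1 (mod 19).
    The inverse of 16 mod 19 is 6 (since 16·6 = 96 = 5·19 + 1), so t ≡ 6·1 = 6 ≡ 6 (mod 19).
    Then x = 8 + 16·6 = 104, valid modulo lcm(16, 19) = 304: x ≡ 104 (mod 304).
  Combine with x ≡ 12 (mod 17); new modulus lcm = 5168.
    Write x = 104 + 304·t and substitute into x ≡ 12 (mod 17): 304·t ≡ 12 − 104 = -92 (mod 17).
    Reduce coefficients mod 17: 15·t ≡ 10 (mod 17).
    The inverse of 15 mod 17 is 8 (since 15·8 = 120 = 7·17 + 1), so t ≡ 8·10 = 80 ≡ 12 (mod 17).
    Then x = 104 + 304·12 = 3752, valid modulo lcm(304, 17) = 5168: x ≡ 3752 (mod 5168).
  Combine with x ≡ 3 (mod 5); new modulus lcm = 25840.
    Write x = 3752 + 5168·t and substitute into x ≡ 3 (mod 5): 5168·t ≡ 3 − 3752 = -3749 (mod 5).
    Reduce coefficients mod 5: 3·t ≡ 1 (mod 5).
    The inverse of 3 mod 5 is 2 (since 3·2 = 6 = 1·5 + 1), so t ≡ 2·1 = 2 ≡ 2 (mod 5).
    Then x = 3752 + 5168·2 = 14088, valid modulo lcm(5168, 5) = 25840: x ≡ 14088 (mod 25840).
Verify against each original: 14088 mod 16 = 8, 14088 mod 19 = 9, 14088 mod 17 = 12, 14088 mod 5 = 3.

x ≡ 14088 (mod 25840).


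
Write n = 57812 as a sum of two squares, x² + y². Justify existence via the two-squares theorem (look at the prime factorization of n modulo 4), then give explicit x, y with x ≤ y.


Step 1: Factor n = 57812 = 2^2 · 97 · 149.
Step 2: Check the mod-4 condition on each prime factor: 2 = 2 (special); 97 ≡ 1 (mod 4), exponent 1; 149 ≡ 1 (mod 4), exponent 1.
All primes ≡ 3 (mod 4) appear to even exponent (or don't appear), so by the two-squares theorem n IS expressible as a sum of two squares.
Step 3: Build a representation. Group n = k² · m with k = 2 and m = 97 · 149 = 14453 (a product of primes ≡ 1 (mod 4)); a representation of m scales to one of n via (k·x)² + (k·y)² = k²(x² + y²). Each prime p ≡ 1 (mod 4) is itself a sum of two squares; find a² by testing p − a² for a perfect square:
  97: 97 − 1² = 96, 97 − 2² = 93, 97 − 3² = 88, 97 − 4² = 81 = 9² ⇒ 97 = 4² + 9².
  149: 149 − 1² = 148, 149 − 2² = 145, 149 − 3² = 140, 149 − 4² = 133, 149 − 5² = 124, 149 − 6² = 113, 149 − 7² = 100 = 10² ⇒ 149 = 7² + 10².
  Combine using the Brahmagupta–Fibonacci identity (a² + b²)(c² + d²) = (ac − bd)² + (ad + bc)² = (ac + bd)² + (ad − bc)²:
  97 · 149 = 14453: from (4² + 9²)(7² + 10²), take (4·7 − 9·10, 4·10 + 9·7) = (28 − 90, 40 + 63) = (-62, 103); dropping signs (only squares matter) gives (62, 103); check 62² + 103² = 3844 + 10609 = 14453 ✓.
  Scale by k = 2: (2·62, 2·103) = (124, 206).
Step 4: Order so x ≤ y and verify: 124² + 206² = 15376 + 42436 = 57812 = n. ✓

n = 57812 = 124² + 206² (one valid representation with x ≤ y).


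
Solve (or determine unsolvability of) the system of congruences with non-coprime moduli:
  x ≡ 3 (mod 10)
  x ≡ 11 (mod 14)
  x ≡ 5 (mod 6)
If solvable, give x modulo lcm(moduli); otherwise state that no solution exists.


Moduli 10, 14, 6 are not pairwise coprime, so CRT works modulo lcm(m_i) when all pairwise compatibility conditions hold.
Pairwise compatibility: gcd(m_i, m_j) must divide a_i - a_j for every pair.
Merge one congruence at a time:
  Start: x ≡ 3 (mod 10).
  Combine with x ≡ 11 (mod 14): gcd(10, 14) = 2; 11 - 3 = 8, which IS divisible by 2, so compatible.
    Write x = 3 + 10·t and substitute into x ≡ 11 (mod 14): 10·t ≡ 11 − 3 = 8 (mod 14).
    Divide the congruence (and modulus) by g = 2: 5·t ≡ 4 (mod 7).
    The inverse of 5 mod 7 is 3 (since 5·3 = 15 = 2·7 + 1), so t ≡ 3·4 = 12 ≡ 5 (mod 7).
    Then x = 3 + 10·5 = 53, valid modulo lcm(10, 14) = 70: x ≡ 53 (mod 70).
  Combine with x ≡ 5 (mod 6): gcd(70, 6) = 2; 5 - 53 = -48, which IS divisible by 2, so compatible.
    Write x = 53 + 70·t and substitute into x ≡ 5 (mod 6): 70·t ≡ 5 − 53 = -48 (mod 6).
    Divide the congruence (and modulus) by g = 2: 35·t ≡ -24 (mod 3).
    Reduce coefficients mod 3: 2·t ≡ 0 (mod 3).
    The inverse of 2 mod 3 is 2 (since 2·2 = 4 = 1·3 + 1), so t ≡ 2·0 = 0 ≡ 0 (mod 3).
    Then x = 53 + 70·0 = 53, valid modulo lcm(70, 6) = 210: x ≡ 53 (mod 210).
Verify: 53 mod 10 = 3, 53 mod 14 = 11, 53 mod 6 = 5.

x ≡ 53 (mod 210).


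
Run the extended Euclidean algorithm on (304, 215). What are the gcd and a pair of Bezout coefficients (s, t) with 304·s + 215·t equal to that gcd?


Euclidean algorithm on (304, 215) — divide until remainder is 0:
  304 = 1 · 215 + 89
  215 = 2 · 89 + 37
  89 = 2 · 37 + 15
  37 = 2 · 15 + 7
  15 = 2 · 7 + 1
  7 = 7 · 1 + 0
gcd(304, 215) = 1.
Track Bezout coefficients alongside the remainders: start with r₀ = 304 = a·1 + b·0 (s = 1, t = 0) and r₁ = 215 = a·0 + b·1 (s = 0, t = 1); each new remainder r_{k+1} = r_{k-1} − q_k·r_k inherits s_{k+1} = s_{k-1} − q_k·s_k, t_{k+1} = t_{k-1} − q_k·t_k, so r_k = a·s_k + b·t_k at every step:
  q = 1: r = 89, s = 1 − 1·0 = 1, t = 0 − 1·1 = -1  (check: 304·1 + 215·(-1) = 89)
  q = 2: r = 37, s = 0 − 2·1 = -2, t = 1 − 2·(-1) = 3  (check: 304·(-2) + 215·3 = 37)
  q = 2: r = 15, s = 1 − 2·(-2) = 5, t = -1 − 2·3 = -7  (check: 304·5 + 215·(-7) = 15)
  q = 2: r = 7, s = -2 − 2·5 = -12, t = 3 − 2·(-7) = 17  (check: 304·(-12) + 215·17 = 7)
  q = 2: r = 1, s = 5 − 2·(-12) = 29, t = -7 − 2·17 = -41  (check: 304·29 + 215·(-41) = 1)
The row with r = 1 (the gcd) gives the Bezout coefficients s = 29, t = -41.
Result: 304 · (29) + 215 · (-41) = 1.

gcd(304, 215) = 1; s = 29, t = -41 (check: 304·29 + 215·(-41) = 1).


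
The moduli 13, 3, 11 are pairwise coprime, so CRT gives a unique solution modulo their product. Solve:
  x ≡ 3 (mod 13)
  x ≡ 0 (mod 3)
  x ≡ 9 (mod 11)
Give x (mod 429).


Moduli 13, 3, 11 are pairwise coprime; by CRT there is a unique solution modulo M = 13 · 3 · 11 = 429.
Solve pairwise, accumulating the modulus:
  Start with x ≡ 3 (mod 13).
  Combine with x ≡ 0 (mod 3): since gcd(13, 3) = 1, we get a unique residue mod 39.
    Write x = 3 + 13·t and substitute into x ≡ 0 (mod 3): 13·t ≡ 0 − 3 = -3 (mod 3).
    Reduce coefficients mod 3: 1·t ≡ 0 (mod 3).
    So t ≡ 0 (mod 3).
    Then x = 3 + 13·0 = 3, valid modulo lcm(13, 3) = 39: x ≡ 3 (mod 39).
  Combine with x ≡ 9 (mod 11): since gcd(39, 11) = 1, we get a unique residue mod 429.
    Write x = 3 + 39·t and substitute into x ≡ 9 (mod 11): 39·t ≡ 9 − 3 = 6 (mod 11).
    Reduce coefficients mod 11: 6·t ≡ 6 (mod 11).
    The inverse of 6 mod 11 is 2 (since 6·2 = 12 = 1·11 + 1), so t ≡ 2·6 = 12 ≡ 1 (mod 11).
    Then x = 3 + 39·1 = 42, valid modulo lcm(39, 11) = 429: x ≡ 42 (mod 429).
Verify: 42 mod 13 = 3 ✓, 42 mod 3 = 0 ✓, 42 mod 11 = 9 ✓.

x ≡ 42 (mod 429).


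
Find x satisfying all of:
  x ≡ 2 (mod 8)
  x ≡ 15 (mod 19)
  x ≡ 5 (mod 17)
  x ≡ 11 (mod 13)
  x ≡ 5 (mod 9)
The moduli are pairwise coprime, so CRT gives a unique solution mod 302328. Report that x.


Product of moduli M = 8 · 19 · 17 · 13 · 9 = 302328.
Merge one congruence at a time:
  Start: x ≡ 2 (mod 8).
  Combine with x ≡ 15 (mod 19); new modulus lcm = 152.
    Write x = 2 + 8·t and substitute into x ≡ 15 (mod 19): 8·t ≡ 15 − 2 = 13 (mod 19).
    The inverse of 8 mod 19 is 12 (since 8·12 = 96 = 5·19 + 1), so t ≡ 12·13 = 156 ≡ 4 (mod 19).
    Then x = 2 + 8·4 = 34, valid modulo lcm(8, 19) = 152: x ≡ 34 (mod 152).
  Combine with x ≡ 5 (mod 17); new modulus lcm = 2584.
    Write x = 34 + 152·t and substitute into x ≡ 5 (mod 17): 152·t ≡ 5 − 34 = -29 (mod 17).
    Reduce coefficients mod 17: 16·t ≡ 5 (mod 17).
    The inverse of 16 mod 17 is 16 (since 16·16 = 256 = 15·17 + 1), so t ≡ 16·5 = 80 ≡ 12 (mod 17).
    Then x = 34 + 152·12 = 1858, valid modulo lcm(152, 17) = 2584: x ≡ 1858 (mod 2584).
  Combine with x ≡ 11 (mod 13); new modulus lcm = 33592.
    Write x = 1858 + 2584·t and substitute into x ≡ 11 (mod 13): 2584·t ≡ 11 − 1858 = -1847 (mod 13).
    Reduce coefficients mod 13: 10·t ≡ 12 (mod 13).
    The inverse of 10 mod 13 is 4 (since 10·4 = 40 = 3·13 + 1), so t ≡ 4·12 = 48 ≡ 9 (mod 13).
    Then x = 1858 + 2584·9 = 25114, valid modulo lcm(2584, 13) = 33592: x ≡ 25114 (mod 33592).
  Combine with x ≡ 5 (mod 9); new modulus lcm = 302328.
    Write x = 25114 + 33592·t and substitute into x ≡ 5 (mod 9): 33592·t ≡ 5 − 25114 = -25109 (mod 9).
    Reduce coefficients mod 9: 4·t ≡ 1 (mod 9).
    The inverse of 4 mod 9 is 7 (since 4·7 = 28 = 3·9 + 1), so t ≡ 7·1 = 7 ≡ 7 (mod 9).
    Then x = 25114 + 33592·7 = 260258, valid modulo lcm(33592, 9) = 302328: x ≡ 260258 (mod 302328).
Verify against each original: 260258 mod 8 = 2, 260258 mod 19 = 15, 260258 mod 17 = 5, 260258 mod 13 = 11, 260258 mod 9 = 5.

x ≡ 260258 (mod 302328).


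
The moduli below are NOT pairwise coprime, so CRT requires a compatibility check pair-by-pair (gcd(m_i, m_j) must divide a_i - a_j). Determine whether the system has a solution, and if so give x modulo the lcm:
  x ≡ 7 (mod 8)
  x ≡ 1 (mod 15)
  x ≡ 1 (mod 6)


Moduli 8, 15, 6 are not pairwise coprime, so CRT works modulo lcm(m_i) when all pairwise compatibility conditions hold.
Pairwise compatibility: gcd(m_i, m_j) must divide a_i - a_j for every pair.
Merge one congruence at a time:
  Start: x ≡ 7 (mod 8).
  Combine with x ≡ 1 (mod 15): gcd(8, 15) = 1; 1 - 7 = -6, which IS divisible by 1, so compatible.
    Write x = 7 + 8·t and substitute into x ≡ 1 (mod 15): 8·t ≡ 1 − 7 = -6 (mod 15).
    Reduce coefficients mod 15: 8·t ≡ 9 (mod 15).
    The inverse of 8 mod 15 is 2 (since 8·2 = 16 = 1·15 + 1), so t ≡ 2·9 = 18 ≡ 3 (mod 15).
    Then x = 7 + 8·3 = 31, valid modulo lcm(8, 15) = 120: x ≡ 31 (mod 120).
  Combine with x ≡ 1 (mod 6): gcd(120, 6) = 6; 1 - 31 = -30, which IS divisible by 6, so compatible.
    Write x = 31 + 120·t and substitute into x ≡ 1 (mod 6): 120·t ≡ 1 − 31 = -30 (mod 6).
    Divide the congruence (and modulus) by g = 6: 20·t ≡ -5 (mod 1).
    Modulo 1 every t works; take t = 0.
    Then x = 31 + 120·0 = 31, valid modulo lcm(120, 6) = 120: x ≡ 31 (mod 120).
Verify: 31 mod 8 = 7, 31 mod 15 = 1, 31 mod 6 = 1.

x ≡ 31 (mod 120).


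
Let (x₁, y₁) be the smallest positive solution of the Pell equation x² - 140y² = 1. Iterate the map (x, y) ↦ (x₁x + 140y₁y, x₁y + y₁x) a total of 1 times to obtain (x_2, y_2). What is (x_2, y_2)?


Step 1: Find the fundamental solution (x₁, y₁) of x² - 140y² = 1.
  Expand √140 as a continued fraction. a₀ = ⌊√140⌋ = 11; iterate m_{k+1} = d_k·a_k − m_k, d_{k+1} = (140 − m_{k+1}²)/d_k, a_{k+1} = ⌊(a₀ + m_{k+1})/d_{k+1}⌋ (starting m₀ = 0, d₀ = 1), with convergents p_k = a_k·p_{k-1} + p_{k-2}, q_k = a_k·q_{k-1} + q_{k-2} (p₋₁ = 1, q₋₁ = 0):
  k = 0: a₀ = 11; p₀/q₀ = 11/1; p₀² − 140·q₀² = 121 − 140 = -19.
  k = 1: m = 11, d = 19, a = ⌊(11 + 11)/19⌋ = 1; p/q = (1·11 + 1)/(1·1 + 0) = 12/1; p² − 140·q² = 144 − 140 = 4.
  k = 2: m = 8, d = 4, a = ⌊(11 + 8)/4⌋ = 4; p/q = (4·12 + 11)/(4·1 + 1) = 59/5; p² − 140·q² = 3481 − 3500 = -19.
  k = 3: m = 8, d = 19, a = ⌊(11 + 8)/19⌋ = 1; p/q = (1·59 + 12)/(1·5 + 1) = 71/6; p² − 140·q² = 5041 − 5040 = 1.
  The first convergent with p² − 140·q² = 1 gives the fundamental solution (x₁, y₁) = (71, 6).
Step 2: Apply the recurrence (x_{n+1}, y_{n+1}) = (x₁x_n + 140y₁y_n, x₁y_n + y₁x_n) repeatedly.
  From (x_1, y_1) = (71, 6): x_2 = 71·71 + 140·6·6 = 10081; y_2 = 71·6 + 6·71 = 852.
Step 3: Verify x_2² - 140·y_2² = 101626561 - 101626560 = 1 (should be 1). ✓

(x_1, y_1) = (71, 6); (x_2, y_2) = (10081, 852).
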